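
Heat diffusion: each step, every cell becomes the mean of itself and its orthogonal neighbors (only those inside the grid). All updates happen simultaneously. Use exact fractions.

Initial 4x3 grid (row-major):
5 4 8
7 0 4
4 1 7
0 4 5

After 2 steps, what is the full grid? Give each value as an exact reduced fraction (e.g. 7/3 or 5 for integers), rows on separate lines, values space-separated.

Answer: 163/36 1087/240 43/9
233/60 97/25 263/60
193/60 323/100 263/60
49/18 137/40 145/36

Derivation:
After step 1:
  16/3 17/4 16/3
  4 16/5 19/4
  3 16/5 17/4
  8/3 5/2 16/3
After step 2:
  163/36 1087/240 43/9
  233/60 97/25 263/60
  193/60 323/100 263/60
  49/18 137/40 145/36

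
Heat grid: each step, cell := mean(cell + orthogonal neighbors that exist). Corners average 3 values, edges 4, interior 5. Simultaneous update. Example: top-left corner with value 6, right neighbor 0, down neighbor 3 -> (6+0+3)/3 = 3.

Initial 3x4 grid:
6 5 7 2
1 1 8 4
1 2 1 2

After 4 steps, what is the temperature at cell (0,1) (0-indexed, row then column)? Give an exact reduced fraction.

Step 1: cell (0,1) = 19/4
Step 2: cell (0,1) = 353/80
Step 3: cell (0,1) = 3189/800
Step 4: cell (0,1) = 276899/72000
Full grid after step 4:
  149659/43200 276899/72000 888677/216000 274031/64800
  2585483/864000 1171447/360000 664261/180000 817807/216000
  323227/129600 299911/108000 336151/108000 110203/32400

Answer: 276899/72000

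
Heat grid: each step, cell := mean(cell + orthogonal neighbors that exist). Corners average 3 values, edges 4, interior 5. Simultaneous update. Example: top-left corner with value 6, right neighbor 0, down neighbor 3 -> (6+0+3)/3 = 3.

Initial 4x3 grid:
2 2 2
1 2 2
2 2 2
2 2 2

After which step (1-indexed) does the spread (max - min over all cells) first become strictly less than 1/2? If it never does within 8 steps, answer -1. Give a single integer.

Step 1: max=2, min=5/3, spread=1/3
  -> spread < 1/2 first at step 1
Step 2: max=2, min=209/120, spread=31/120
Step 3: max=2, min=1949/1080, spread=211/1080
Step 4: max=3553/1800, min=199103/108000, spread=14077/108000
Step 5: max=212317/108000, min=1803593/972000, spread=5363/48600
Step 6: max=117131/60000, min=54579191/29160000, spread=93859/1166400
Step 7: max=189063533/97200000, min=3288925519/1749600000, spread=4568723/69984000
Step 8: max=5650381111/2916000000, min=198171564371/104976000000, spread=8387449/167961600

Answer: 1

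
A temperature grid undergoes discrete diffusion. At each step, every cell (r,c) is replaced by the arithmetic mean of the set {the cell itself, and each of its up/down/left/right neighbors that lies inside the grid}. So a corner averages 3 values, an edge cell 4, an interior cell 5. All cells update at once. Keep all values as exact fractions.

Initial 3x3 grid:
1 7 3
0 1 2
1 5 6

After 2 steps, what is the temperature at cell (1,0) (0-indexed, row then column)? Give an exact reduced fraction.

Answer: 101/48

Derivation:
Step 1: cell (1,0) = 3/4
Step 2: cell (1,0) = 101/48
Full grid after step 2:
  77/36 19/6 10/3
  101/48 13/5 43/12
  2 151/48 127/36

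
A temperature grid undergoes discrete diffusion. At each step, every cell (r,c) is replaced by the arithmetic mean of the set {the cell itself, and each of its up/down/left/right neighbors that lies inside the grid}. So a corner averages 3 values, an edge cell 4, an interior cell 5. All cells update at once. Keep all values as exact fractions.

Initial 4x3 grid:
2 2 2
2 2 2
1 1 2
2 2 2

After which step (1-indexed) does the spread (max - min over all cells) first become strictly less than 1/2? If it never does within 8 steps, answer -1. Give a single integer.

Step 1: max=2, min=3/2, spread=1/2
Step 2: max=2, min=391/240, spread=89/240
  -> spread < 1/2 first at step 2
Step 3: max=467/240, min=226/135, spread=587/2160
Step 4: max=4607/2400, min=219383/129600, spread=5879/25920
Step 5: max=6388/3375, min=13354447/7776000, spread=272701/1555200
Step 6: max=24310753/12960000, min=808664033/466560000, spread=2660923/18662400
Step 7: max=160785203/86400000, min=48928670947/27993600000, spread=126629393/1119744000
Step 8: max=86321816693/46656000000, min=2953616800073/1679616000000, spread=1231748807/13436928000

Answer: 2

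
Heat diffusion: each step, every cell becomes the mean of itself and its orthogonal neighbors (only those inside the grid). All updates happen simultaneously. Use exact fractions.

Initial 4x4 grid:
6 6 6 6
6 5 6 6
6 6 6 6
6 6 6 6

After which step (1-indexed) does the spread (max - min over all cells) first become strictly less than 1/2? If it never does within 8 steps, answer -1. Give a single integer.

Answer: 1

Derivation:
Step 1: max=6, min=23/4, spread=1/4
  -> spread < 1/2 first at step 1
Step 2: max=6, min=289/50, spread=11/50
Step 3: max=6, min=14033/2400, spread=367/2400
Step 4: max=3587/600, min=63229/10800, spread=1337/10800
Step 5: max=107531/18000, min=1902331/324000, spread=33227/324000
Step 6: max=643951/108000, min=57105673/9720000, spread=849917/9720000
Step 7: max=9651467/1620000, min=1715885653/291600000, spread=21378407/291600000
Step 8: max=2892311657/486000000, min=51521537629/8748000000, spread=540072197/8748000000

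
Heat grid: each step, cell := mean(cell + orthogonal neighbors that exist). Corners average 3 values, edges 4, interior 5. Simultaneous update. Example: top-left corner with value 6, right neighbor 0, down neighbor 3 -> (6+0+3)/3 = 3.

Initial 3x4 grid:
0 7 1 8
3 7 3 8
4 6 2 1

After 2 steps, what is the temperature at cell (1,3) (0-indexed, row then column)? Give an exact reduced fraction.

Answer: 139/30

Derivation:
Step 1: cell (1,3) = 5
Step 2: cell (1,3) = 139/30
Full grid after step 2:
  127/36 511/120 551/120 185/36
  491/120 107/25 443/100 139/30
  151/36 1037/240 937/240 35/9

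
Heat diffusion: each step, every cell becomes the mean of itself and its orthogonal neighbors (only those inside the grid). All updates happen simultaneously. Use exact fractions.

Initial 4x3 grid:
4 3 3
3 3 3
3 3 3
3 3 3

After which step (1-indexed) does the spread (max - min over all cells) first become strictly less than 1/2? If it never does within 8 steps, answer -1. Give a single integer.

Step 1: max=10/3, min=3, spread=1/3
  -> spread < 1/2 first at step 1
Step 2: max=59/18, min=3, spread=5/18
Step 3: max=689/216, min=3, spread=41/216
Step 4: max=81977/25920, min=3, spread=4217/25920
Step 5: max=4874749/1555200, min=21679/7200, spread=38417/311040
Step 6: max=291136211/93312000, min=434597/144000, spread=1903471/18662400
Step 7: max=17397149089/5598720000, min=13075759/4320000, spread=18038617/223948800
Step 8: max=1041037782851/335923200000, min=1179326759/388800000, spread=883978523/13436928000

Answer: 1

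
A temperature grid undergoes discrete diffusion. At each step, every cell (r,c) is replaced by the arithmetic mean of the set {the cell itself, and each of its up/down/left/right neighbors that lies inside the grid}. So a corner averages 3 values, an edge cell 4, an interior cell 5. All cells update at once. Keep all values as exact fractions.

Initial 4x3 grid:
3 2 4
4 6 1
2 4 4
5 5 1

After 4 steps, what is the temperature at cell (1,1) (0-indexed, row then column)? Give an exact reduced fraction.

Answer: 1262137/360000

Derivation:
Step 1: cell (1,1) = 17/5
Step 2: cell (1,1) = 377/100
Step 3: cell (1,1) = 10129/3000
Step 4: cell (1,1) = 1262137/360000
Full grid after step 4:
  150479/43200 2870693/864000 428587/129600
  126877/36000 1262137/360000 711137/216000
  134207/36000 1270237/360000 747617/216000
  53473/14400 3161213/864000 447907/129600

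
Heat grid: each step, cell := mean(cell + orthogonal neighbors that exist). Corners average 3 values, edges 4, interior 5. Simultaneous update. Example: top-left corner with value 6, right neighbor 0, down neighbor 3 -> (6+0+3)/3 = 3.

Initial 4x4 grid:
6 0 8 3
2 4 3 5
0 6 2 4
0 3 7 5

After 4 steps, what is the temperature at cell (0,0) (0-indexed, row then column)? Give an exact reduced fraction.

Answer: 53101/16200

Derivation:
Step 1: cell (0,0) = 8/3
Step 2: cell (0,0) = 61/18
Step 3: cell (0,0) = 341/108
Step 4: cell (0,0) = 53101/16200
Full grid after step 4:
  53101/16200 382763/108000 86627/21600 269633/64800
  327023/108000 155737/45000 703259/180000 36461/8640
  11389/4000 198071/60000 176531/45000 183217/43200
  61013/21600 235837/72000 170371/43200 69167/16200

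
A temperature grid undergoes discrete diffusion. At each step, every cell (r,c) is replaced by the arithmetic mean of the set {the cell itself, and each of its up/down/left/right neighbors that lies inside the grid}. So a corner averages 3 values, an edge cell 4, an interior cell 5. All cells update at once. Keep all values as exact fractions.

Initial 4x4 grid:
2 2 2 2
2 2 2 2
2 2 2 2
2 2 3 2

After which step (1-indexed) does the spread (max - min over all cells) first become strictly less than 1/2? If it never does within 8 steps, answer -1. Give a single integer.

Answer: 1

Derivation:
Step 1: max=7/3, min=2, spread=1/3
  -> spread < 1/2 first at step 1
Step 2: max=271/120, min=2, spread=31/120
Step 3: max=2371/1080, min=2, spread=211/1080
Step 4: max=232843/108000, min=2, spread=16843/108000
Step 5: max=2082643/972000, min=18079/9000, spread=130111/972000
Step 6: max=61962367/29160000, min=1087159/540000, spread=3255781/29160000
Step 7: max=1849953691/874800000, min=1091107/540000, spread=82360351/874800000
Step 8: max=55239316891/26244000000, min=196906441/97200000, spread=2074577821/26244000000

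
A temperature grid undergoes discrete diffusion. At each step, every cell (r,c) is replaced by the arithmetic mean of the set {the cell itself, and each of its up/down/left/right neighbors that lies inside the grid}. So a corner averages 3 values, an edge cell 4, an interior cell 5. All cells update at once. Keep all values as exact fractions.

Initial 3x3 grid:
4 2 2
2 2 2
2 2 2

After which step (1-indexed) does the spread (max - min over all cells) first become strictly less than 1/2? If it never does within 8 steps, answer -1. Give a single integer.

Answer: 3

Derivation:
Step 1: max=8/3, min=2, spread=2/3
Step 2: max=23/9, min=2, spread=5/9
Step 3: max=257/108, min=2, spread=41/108
  -> spread < 1/2 first at step 3
Step 4: max=15091/6480, min=371/180, spread=347/1296
Step 5: max=884537/388800, min=3757/1800, spread=2921/15552
Step 6: max=52484539/23328000, min=457483/216000, spread=24611/186624
Step 7: max=3118082033/1399680000, min=10376741/4860000, spread=207329/2239488
Step 8: max=185991552451/83980800000, min=557201599/259200000, spread=1746635/26873856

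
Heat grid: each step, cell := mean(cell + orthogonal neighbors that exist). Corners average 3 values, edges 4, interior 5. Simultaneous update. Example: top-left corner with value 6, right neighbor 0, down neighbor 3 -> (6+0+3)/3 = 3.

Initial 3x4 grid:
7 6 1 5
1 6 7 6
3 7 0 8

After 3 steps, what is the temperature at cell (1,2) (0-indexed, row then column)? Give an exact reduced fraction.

Answer: 28237/6000

Derivation:
Step 1: cell (1,2) = 4
Step 2: cell (1,2) = 523/100
Step 3: cell (1,2) = 28237/6000
Full grid after step 3:
  634/135 33409/7200 3941/800 229/48
  63493/14400 14311/3000 28237/6000 37189/7200
  9439/2160 15917/3600 4493/900 134/27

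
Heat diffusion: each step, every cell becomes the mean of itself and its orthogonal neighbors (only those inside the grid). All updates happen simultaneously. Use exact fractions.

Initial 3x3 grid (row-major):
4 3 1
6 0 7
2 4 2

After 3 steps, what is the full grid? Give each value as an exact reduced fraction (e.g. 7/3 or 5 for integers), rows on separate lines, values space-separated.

After step 1:
  13/3 2 11/3
  3 4 5/2
  4 2 13/3
After step 2:
  28/9 7/2 49/18
  23/6 27/10 29/8
  3 43/12 53/18
After step 3:
  94/27 361/120 709/216
  569/180 2069/600 1439/480
  125/36 2201/720 731/216

Answer: 94/27 361/120 709/216
569/180 2069/600 1439/480
125/36 2201/720 731/216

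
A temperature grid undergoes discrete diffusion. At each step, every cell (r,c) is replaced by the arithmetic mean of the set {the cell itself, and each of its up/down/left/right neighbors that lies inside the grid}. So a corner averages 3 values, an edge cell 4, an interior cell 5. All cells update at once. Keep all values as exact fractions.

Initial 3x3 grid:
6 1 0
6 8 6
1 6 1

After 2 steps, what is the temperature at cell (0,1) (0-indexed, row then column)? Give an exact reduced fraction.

Step 1: cell (0,1) = 15/4
Step 2: cell (0,1) = 949/240
Full grid after step 2:
  40/9 949/240 59/18
  1159/240 443/100 949/240
  163/36 271/60 145/36

Answer: 949/240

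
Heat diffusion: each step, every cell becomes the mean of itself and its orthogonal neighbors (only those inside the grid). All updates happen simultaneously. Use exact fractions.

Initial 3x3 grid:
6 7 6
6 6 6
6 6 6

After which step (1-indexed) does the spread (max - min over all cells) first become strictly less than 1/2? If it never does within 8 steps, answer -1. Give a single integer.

Step 1: max=19/3, min=6, spread=1/3
  -> spread < 1/2 first at step 1
Step 2: max=1507/240, min=6, spread=67/240
Step 3: max=13397/2160, min=1207/200, spread=1807/10800
Step 4: max=5341963/864000, min=32761/5400, spread=33401/288000
Step 5: max=47885933/7776000, min=3283391/540000, spread=3025513/38880000
Step 6: max=19127326867/3110400000, min=175555949/28800000, spread=53531/995328
Step 7: max=1145776925849/186624000000, min=47447116051/7776000000, spread=450953/11943936
Step 8: max=68693543560603/11197440000000, min=5699728610519/933120000000, spread=3799043/143327232

Answer: 1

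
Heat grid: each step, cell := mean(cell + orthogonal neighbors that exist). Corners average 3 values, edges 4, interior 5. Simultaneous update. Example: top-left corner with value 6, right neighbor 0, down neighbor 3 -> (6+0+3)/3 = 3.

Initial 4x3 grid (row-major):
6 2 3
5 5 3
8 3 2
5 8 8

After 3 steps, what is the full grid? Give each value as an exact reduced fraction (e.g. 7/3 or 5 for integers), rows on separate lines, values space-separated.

After step 1:
  13/3 4 8/3
  6 18/5 13/4
  21/4 26/5 4
  7 6 6
After step 2:
  43/9 73/20 119/36
  1151/240 441/100 811/240
  469/80 481/100 369/80
  73/12 121/20 16/3
After step 3:
  9521/2160 4843/1200 7441/2160
  35723/7200 4209/1000 28273/7200
  12931/2400 5149/1000 3627/800
  4319/720 6683/1200 3839/720

Answer: 9521/2160 4843/1200 7441/2160
35723/7200 4209/1000 28273/7200
12931/2400 5149/1000 3627/800
4319/720 6683/1200 3839/720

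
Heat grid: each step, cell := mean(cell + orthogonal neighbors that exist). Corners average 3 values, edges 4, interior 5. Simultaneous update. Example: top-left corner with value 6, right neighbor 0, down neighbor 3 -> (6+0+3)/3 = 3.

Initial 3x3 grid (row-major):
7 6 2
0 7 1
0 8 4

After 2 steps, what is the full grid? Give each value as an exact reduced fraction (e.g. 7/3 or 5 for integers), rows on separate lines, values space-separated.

Answer: 40/9 517/120 4
149/40 433/100 457/120
131/36 323/80 151/36

Derivation:
After step 1:
  13/3 11/2 3
  7/2 22/5 7/2
  8/3 19/4 13/3
After step 2:
  40/9 517/120 4
  149/40 433/100 457/120
  131/36 323/80 151/36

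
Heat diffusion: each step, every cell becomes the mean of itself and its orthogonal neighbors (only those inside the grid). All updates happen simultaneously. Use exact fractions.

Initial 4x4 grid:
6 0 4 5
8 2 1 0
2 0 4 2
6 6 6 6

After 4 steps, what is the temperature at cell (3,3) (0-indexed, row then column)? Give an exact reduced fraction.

Answer: 61039/16200

Derivation:
Step 1: cell (3,3) = 14/3
Step 2: cell (3,3) = 79/18
Step 3: cell (3,3) = 2119/540
Step 4: cell (3,3) = 61039/16200
Full grid after step 4:
  14257/4050 169747/54000 50149/18000 1877/720
  193177/54000 2927/900 85717/30000 101003/36000
  207421/54000 320123/90000 151999/45000 352601/108000
  131573/32400 430457/108000 412961/108000 61039/16200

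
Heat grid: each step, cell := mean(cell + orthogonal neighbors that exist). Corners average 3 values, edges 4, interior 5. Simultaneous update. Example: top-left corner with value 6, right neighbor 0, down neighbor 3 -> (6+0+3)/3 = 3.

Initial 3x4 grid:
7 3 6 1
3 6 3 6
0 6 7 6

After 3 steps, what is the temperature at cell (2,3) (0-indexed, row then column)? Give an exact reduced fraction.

Step 1: cell (2,3) = 19/3
Step 2: cell (2,3) = 95/18
Step 3: cell (2,3) = 11441/2160
Full grid after step 3:
  9227/2160 33143/7200 31253/7200 9791/2160
  15499/3600 3283/750 7381/1500 4211/900
  973/240 3727/800 35453/7200 11441/2160

Answer: 11441/2160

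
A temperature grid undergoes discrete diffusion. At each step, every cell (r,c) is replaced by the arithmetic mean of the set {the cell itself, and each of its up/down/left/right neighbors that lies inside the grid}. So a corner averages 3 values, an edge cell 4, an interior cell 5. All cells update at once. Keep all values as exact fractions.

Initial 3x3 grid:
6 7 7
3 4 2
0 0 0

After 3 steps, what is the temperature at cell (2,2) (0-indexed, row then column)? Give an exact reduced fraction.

Answer: 4477/2160

Derivation:
Step 1: cell (2,2) = 2/3
Step 2: cell (2,2) = 59/36
Step 3: cell (2,2) = 4477/2160
Full grid after step 3:
  9377/2160 8113/1800 9317/2160
  47329/14400 9649/3000 5181/1600
  171/80 461/225 4477/2160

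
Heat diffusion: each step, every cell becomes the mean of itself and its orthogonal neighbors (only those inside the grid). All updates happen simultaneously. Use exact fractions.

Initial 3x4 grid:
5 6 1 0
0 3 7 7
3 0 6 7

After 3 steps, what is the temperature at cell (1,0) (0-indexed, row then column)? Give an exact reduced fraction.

Step 1: cell (1,0) = 11/4
Step 2: cell (1,0) = 637/240
Step 3: cell (1,0) = 8491/2880
Full grid after step 3:
  1723/540 1015/288 5531/1440 4439/1080
  8491/2880 41/12 2549/600 13421/2880
  1909/720 41/12 3223/720 11053/2160

Answer: 8491/2880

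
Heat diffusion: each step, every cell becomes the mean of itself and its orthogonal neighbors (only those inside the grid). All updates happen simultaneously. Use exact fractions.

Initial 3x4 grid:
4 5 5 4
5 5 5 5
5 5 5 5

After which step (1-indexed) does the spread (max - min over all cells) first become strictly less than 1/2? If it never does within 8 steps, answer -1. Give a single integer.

Answer: 1

Derivation:
Step 1: max=5, min=14/3, spread=1/3
  -> spread < 1/2 first at step 1
Step 2: max=5, min=85/18, spread=5/18
Step 3: max=1189/240, min=2069/432, spread=89/540
Step 4: max=17749/3600, min=124753/25920, spread=15199/129600
Step 5: max=58937/12000, min=7514687/1555200, spread=617741/7776000
Step 6: max=63492869/12960000, min=188278607/38880000, spread=55/972
Step 7: max=3802806371/777600000, min=11313756613/2332800000, spread=7573/186624
Step 8: max=75962260763/15552000000, min=679587221867/139968000000, spread=32585/1119744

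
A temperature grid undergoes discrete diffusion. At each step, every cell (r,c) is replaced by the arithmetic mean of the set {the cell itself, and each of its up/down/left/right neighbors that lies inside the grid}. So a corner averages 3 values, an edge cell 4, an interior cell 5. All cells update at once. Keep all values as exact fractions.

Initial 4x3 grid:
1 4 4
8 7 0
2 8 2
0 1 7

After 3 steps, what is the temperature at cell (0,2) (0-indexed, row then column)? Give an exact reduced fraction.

Step 1: cell (0,2) = 8/3
Step 2: cell (0,2) = 119/36
Step 3: cell (0,2) = 4067/1080
Full grid after step 3:
  2351/540 2387/600 4067/1080
  7511/1800 4267/1000 6811/1800
  789/200 11371/3000 7151/1800
  13/4 13087/3600 767/216

Answer: 4067/1080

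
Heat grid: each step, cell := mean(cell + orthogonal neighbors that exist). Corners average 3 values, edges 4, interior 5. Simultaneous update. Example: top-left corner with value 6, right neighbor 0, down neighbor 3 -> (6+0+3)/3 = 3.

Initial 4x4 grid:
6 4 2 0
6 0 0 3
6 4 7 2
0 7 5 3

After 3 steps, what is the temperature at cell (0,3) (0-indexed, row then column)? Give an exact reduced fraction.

Step 1: cell (0,3) = 5/3
Step 2: cell (0,3) = 53/36
Step 3: cell (0,3) = 2117/1080
Full grid after step 3:
  2087/540 1177/360 4087/1800 2117/1080
  1471/360 509/150 8537/3000 8129/3600
  7433/1800 49/12 10351/3000 12109/3600
  593/135 7523/1800 7637/1800 4063/1080

Answer: 2117/1080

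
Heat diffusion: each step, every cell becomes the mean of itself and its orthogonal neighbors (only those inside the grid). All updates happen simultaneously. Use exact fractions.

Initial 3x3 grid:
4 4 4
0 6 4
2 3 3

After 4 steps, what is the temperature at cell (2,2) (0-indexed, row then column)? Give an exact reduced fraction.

Answer: 458233/129600

Derivation:
Step 1: cell (2,2) = 10/3
Step 2: cell (2,2) = 133/36
Step 3: cell (2,2) = 7499/2160
Step 4: cell (2,2) = 458233/129600
Full grid after step 4:
  218629/64800 1536293/432000 18379/4800
  675959/216000 1250957/360000 3145211/864000
  198829/64800 464431/144000 458233/129600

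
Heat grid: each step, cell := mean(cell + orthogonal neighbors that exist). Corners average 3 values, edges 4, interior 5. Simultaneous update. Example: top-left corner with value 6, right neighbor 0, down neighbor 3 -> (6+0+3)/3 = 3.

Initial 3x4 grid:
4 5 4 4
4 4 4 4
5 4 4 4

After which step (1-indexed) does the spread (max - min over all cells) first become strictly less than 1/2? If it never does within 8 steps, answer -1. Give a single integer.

Answer: 1

Derivation:
Step 1: max=13/3, min=4, spread=1/3
  -> spread < 1/2 first at step 1
Step 2: max=1027/240, min=4, spread=67/240
Step 3: max=9227/2160, min=193/48, spread=271/1080
Step 4: max=550399/129600, min=9721/2400, spread=5093/25920
Step 5: max=32915501/7776000, min=878611/216000, spread=257101/1555200
Step 6: max=1967893999/466560000, min=26467967/6480000, spread=497603/3732480
Step 7: max=117768437141/27993600000, min=265446113/64800000, spread=123828653/1119744000
Step 8: max=7049605884319/1679616000000, min=23950295413/5832000000, spread=1215366443/13436928000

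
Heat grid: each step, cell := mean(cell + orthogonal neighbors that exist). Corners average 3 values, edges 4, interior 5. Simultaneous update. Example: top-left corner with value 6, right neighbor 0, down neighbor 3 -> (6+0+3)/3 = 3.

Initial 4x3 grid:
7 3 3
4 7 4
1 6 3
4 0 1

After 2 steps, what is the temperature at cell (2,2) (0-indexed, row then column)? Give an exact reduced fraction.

Step 1: cell (2,2) = 7/2
Step 2: cell (2,2) = 749/240
Full grid after step 2:
  173/36 89/20 151/36
  539/120 111/25 953/240
  407/120 91/25 749/240
  49/18 183/80 91/36

Answer: 749/240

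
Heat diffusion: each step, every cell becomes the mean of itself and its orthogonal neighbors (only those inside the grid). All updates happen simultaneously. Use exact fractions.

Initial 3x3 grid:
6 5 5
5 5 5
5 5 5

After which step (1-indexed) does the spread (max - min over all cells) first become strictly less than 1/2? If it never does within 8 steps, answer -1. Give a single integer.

Step 1: max=16/3, min=5, spread=1/3
  -> spread < 1/2 first at step 1
Step 2: max=95/18, min=5, spread=5/18
Step 3: max=1121/216, min=5, spread=41/216
Step 4: max=66931/12960, min=1811/360, spread=347/2592
Step 5: max=3994937/777600, min=18157/3600, spread=2921/31104
Step 6: max=239108539/46656000, min=2185483/432000, spread=24611/373248
Step 7: max=14315522033/2799360000, min=49256741/9720000, spread=207329/4478976
Step 8: max=857837952451/167961600000, min=2630801599/518400000, spread=1746635/53747712

Answer: 1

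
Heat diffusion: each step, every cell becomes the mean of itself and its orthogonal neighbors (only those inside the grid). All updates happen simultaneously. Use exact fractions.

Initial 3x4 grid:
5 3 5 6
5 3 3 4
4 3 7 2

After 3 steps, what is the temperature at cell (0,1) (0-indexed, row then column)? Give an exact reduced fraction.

Answer: 29993/7200

Derivation:
Step 1: cell (0,1) = 4
Step 2: cell (0,1) = 959/240
Step 3: cell (0,1) = 29993/7200
Full grid after step 3:
  4387/1080 29993/7200 9991/2400 787/180
  59101/14400 11887/3000 6281/1500 59611/14400
  961/240 813/200 14299/3600 8999/2160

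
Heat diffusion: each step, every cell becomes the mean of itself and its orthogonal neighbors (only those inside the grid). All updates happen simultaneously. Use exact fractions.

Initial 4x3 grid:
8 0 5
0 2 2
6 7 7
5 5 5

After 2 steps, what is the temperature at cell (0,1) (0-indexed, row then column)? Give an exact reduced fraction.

Answer: 219/80

Derivation:
Step 1: cell (0,1) = 15/4
Step 2: cell (0,1) = 219/80
Full grid after step 2:
  125/36 219/80 121/36
  401/120 387/100 827/240
  577/120 457/100 1219/240
  46/9 219/40 197/36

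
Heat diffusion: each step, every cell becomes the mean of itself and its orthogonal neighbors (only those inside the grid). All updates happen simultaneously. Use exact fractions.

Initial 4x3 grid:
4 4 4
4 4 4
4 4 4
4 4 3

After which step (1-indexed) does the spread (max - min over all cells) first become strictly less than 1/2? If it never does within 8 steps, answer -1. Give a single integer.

Answer: 1

Derivation:
Step 1: max=4, min=11/3, spread=1/3
  -> spread < 1/2 first at step 1
Step 2: max=4, min=67/18, spread=5/18
Step 3: max=4, min=823/216, spread=41/216
Step 4: max=4, min=99463/25920, spread=4217/25920
Step 5: max=28721/7200, min=6011651/1555200, spread=38417/311040
Step 6: max=573403/144000, min=362047789/93312000, spread=1903471/18662400
Step 7: max=17164241/4320000, min=21793890911/5598720000, spread=18038617/223948800
Step 8: max=1542273241/388800000, min=1310424617149/335923200000, spread=883978523/13436928000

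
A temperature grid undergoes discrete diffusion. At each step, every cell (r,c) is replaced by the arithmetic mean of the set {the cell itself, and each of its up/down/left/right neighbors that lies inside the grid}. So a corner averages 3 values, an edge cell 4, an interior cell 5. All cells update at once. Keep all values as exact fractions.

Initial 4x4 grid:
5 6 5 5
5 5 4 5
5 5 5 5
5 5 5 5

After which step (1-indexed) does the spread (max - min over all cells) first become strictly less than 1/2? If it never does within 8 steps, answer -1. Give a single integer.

Step 1: max=16/3, min=19/4, spread=7/12
Step 2: max=187/36, min=487/100, spread=73/225
  -> spread < 1/2 first at step 2
Step 3: max=2221/432, min=11737/2400, spread=5417/21600
Step 4: max=330563/64800, min=7871/1600, spread=943/5184
Step 5: max=9861737/1944000, min=10654609/2160000, spread=2725889/19440000
Step 6: max=294776459/58320000, min=35557829/7200000, spread=67580441/583200000
Step 7: max=1763500693/349920000, min=961420307/194400000, spread=82360351/874800000
Step 8: max=263980244723/52488000000, min=28870121009/5832000000, spread=2074577821/26244000000

Answer: 2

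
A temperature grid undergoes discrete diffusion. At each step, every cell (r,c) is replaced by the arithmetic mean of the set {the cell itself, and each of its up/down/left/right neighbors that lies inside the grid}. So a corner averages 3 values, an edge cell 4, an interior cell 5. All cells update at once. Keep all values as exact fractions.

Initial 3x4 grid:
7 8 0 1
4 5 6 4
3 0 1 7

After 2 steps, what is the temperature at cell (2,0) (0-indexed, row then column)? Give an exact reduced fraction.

Answer: 28/9

Derivation:
Step 1: cell (2,0) = 7/3
Step 2: cell (2,0) = 28/9
Full grid after step 2:
  193/36 1181/240 817/240 119/36
  1081/240 99/25 391/100 401/120
  28/9 761/240 259/80 4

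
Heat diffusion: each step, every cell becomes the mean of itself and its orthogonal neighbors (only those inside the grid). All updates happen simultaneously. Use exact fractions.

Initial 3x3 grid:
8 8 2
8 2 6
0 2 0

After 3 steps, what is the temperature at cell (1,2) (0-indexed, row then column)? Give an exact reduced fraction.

Step 1: cell (1,2) = 5/2
Step 2: cell (1,2) = 157/40
Step 3: cell (1,2) = 8339/2400
Full grid after step 3:
  679/120 17671/3600 5071/1080
  31817/7200 6527/1500 8339/2400
  4051/1080 1169/400 3251/1080

Answer: 8339/2400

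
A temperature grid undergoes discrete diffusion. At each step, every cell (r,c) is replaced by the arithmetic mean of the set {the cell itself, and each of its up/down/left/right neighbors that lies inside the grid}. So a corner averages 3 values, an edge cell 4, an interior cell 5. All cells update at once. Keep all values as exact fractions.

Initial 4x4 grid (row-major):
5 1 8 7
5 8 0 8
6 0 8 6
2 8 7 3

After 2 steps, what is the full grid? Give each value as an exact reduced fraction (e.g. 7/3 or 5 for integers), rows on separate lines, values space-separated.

Answer: 91/18 479/120 707/120 203/36
943/240 267/50 453/100 767/120
247/48 41/10 587/100 631/120
77/18 265/48 1217/240 217/36

Derivation:
After step 1:
  11/3 11/2 4 23/3
  6 14/5 32/5 21/4
  13/4 6 21/5 25/4
  16/3 17/4 13/2 16/3
After step 2:
  91/18 479/120 707/120 203/36
  943/240 267/50 453/100 767/120
  247/48 41/10 587/100 631/120
  77/18 265/48 1217/240 217/36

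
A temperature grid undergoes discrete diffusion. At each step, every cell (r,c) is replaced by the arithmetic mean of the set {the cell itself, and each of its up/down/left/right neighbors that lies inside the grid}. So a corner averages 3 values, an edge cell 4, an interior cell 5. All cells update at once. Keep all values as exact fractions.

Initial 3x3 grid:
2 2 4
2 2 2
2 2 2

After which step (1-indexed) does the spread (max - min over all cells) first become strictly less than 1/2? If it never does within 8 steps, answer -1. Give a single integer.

Step 1: max=8/3, min=2, spread=2/3
Step 2: max=23/9, min=2, spread=5/9
Step 3: max=257/108, min=2, spread=41/108
  -> spread < 1/2 first at step 3
Step 4: max=15091/6480, min=371/180, spread=347/1296
Step 5: max=884537/388800, min=3757/1800, spread=2921/15552
Step 6: max=52484539/23328000, min=457483/216000, spread=24611/186624
Step 7: max=3118082033/1399680000, min=10376741/4860000, spread=207329/2239488
Step 8: max=185991552451/83980800000, min=557201599/259200000, spread=1746635/26873856

Answer: 3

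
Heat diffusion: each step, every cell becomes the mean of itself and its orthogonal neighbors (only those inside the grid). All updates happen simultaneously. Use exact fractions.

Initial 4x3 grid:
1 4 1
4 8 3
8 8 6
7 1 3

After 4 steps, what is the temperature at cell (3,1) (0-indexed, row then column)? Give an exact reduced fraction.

Step 1: cell (3,1) = 19/4
Step 2: cell (3,1) = 1177/240
Step 3: cell (3,1) = 73787/14400
Step 4: cell (3,1) = 4426273/864000
Full grid after step 4:
  31699/7200 1819589/432000 265741/64800
  175367/36000 841651/180000 480851/108000
  572791/108000 1831127/360000 515791/108000
  697417/129600 4426273/864000 629917/129600

Answer: 4426273/864000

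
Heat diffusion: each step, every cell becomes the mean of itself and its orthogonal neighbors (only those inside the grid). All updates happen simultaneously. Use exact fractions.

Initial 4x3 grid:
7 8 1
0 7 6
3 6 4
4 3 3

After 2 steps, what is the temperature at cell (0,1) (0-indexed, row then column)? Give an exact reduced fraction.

Step 1: cell (0,1) = 23/4
Step 2: cell (0,1) = 423/80
Full grid after step 2:
  5 423/80 61/12
  179/40 49/10 393/80
  463/120 22/5 1031/240
  127/36 229/60 145/36

Answer: 423/80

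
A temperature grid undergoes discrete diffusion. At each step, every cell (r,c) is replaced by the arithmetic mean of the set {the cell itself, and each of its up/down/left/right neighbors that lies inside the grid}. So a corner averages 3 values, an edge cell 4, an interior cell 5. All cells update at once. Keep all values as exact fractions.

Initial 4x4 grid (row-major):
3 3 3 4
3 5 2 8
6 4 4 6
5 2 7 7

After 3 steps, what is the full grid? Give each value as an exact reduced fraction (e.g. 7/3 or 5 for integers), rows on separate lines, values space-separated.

Answer: 2543/720 221/60 1171/300 3233/720
1877/480 7713/2000 8823/2000 3841/800
30227/7200 26291/6000 28837/6000 38977/7200
9557/2160 8273/1800 9253/1800 12091/2160

Derivation:
After step 1:
  3 7/2 3 5
  17/4 17/5 22/5 5
  9/2 21/5 23/5 25/4
  13/3 9/2 5 20/3
After step 2:
  43/12 129/40 159/40 13/3
  303/80 79/20 102/25 413/80
  1037/240 106/25 489/100 1351/240
  40/9 541/120 623/120 215/36
After step 3:
  2543/720 221/60 1171/300 3233/720
  1877/480 7713/2000 8823/2000 3841/800
  30227/7200 26291/6000 28837/6000 38977/7200
  9557/2160 8273/1800 9253/1800 12091/2160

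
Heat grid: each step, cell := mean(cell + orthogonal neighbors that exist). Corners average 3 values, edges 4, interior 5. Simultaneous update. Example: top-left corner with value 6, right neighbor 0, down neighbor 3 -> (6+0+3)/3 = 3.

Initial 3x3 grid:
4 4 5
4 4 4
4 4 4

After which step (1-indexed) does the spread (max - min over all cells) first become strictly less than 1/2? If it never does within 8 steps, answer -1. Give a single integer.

Answer: 1

Derivation:
Step 1: max=13/3, min=4, spread=1/3
  -> spread < 1/2 first at step 1
Step 2: max=77/18, min=4, spread=5/18
Step 3: max=905/216, min=4, spread=41/216
Step 4: max=53971/12960, min=1451/360, spread=347/2592
Step 5: max=3217337/777600, min=14557/3600, spread=2921/31104
Step 6: max=192452539/46656000, min=1753483/432000, spread=24611/373248
Step 7: max=11516162033/2799360000, min=39536741/9720000, spread=207329/4478976
Step 8: max=689876352451/167961600000, min=2112401599/518400000, spread=1746635/53747712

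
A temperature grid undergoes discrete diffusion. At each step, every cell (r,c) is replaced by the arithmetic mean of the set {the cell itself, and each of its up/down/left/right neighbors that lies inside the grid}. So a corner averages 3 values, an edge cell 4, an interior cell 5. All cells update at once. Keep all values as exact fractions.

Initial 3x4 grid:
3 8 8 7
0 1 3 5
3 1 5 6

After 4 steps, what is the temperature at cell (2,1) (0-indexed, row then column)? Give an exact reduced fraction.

Answer: 135337/43200

Derivation:
Step 1: cell (2,1) = 5/2
Step 2: cell (2,1) = 611/240
Step 3: cell (2,1) = 839/288
Step 4: cell (2,1) = 135337/43200
Full grid after step 4:
  89413/25920 21889/5400 53117/10800 139267/25920
  170071/57600 17107/4800 857/192 291269/57600
  68183/25920 135337/43200 174493/43200 120017/25920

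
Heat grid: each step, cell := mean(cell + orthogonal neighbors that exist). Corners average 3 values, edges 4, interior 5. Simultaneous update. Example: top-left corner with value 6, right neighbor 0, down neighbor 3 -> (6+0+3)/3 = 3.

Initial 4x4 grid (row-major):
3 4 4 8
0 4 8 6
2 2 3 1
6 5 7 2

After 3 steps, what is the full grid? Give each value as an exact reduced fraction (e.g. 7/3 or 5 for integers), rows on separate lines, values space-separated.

After step 1:
  7/3 15/4 6 6
  9/4 18/5 5 23/4
  5/2 16/5 21/5 3
  13/3 5 17/4 10/3
After step 2:
  25/9 941/240 83/16 71/12
  641/240 89/25 491/100 79/16
  737/240 37/10 393/100 977/240
  71/18 1007/240 1007/240 127/36
After step 3:
  3373/1080 27803/7200 3987/800 385/72
  21743/7200 11257/3000 901/200 3967/800
  4819/1440 5537/1500 3121/750 29639/7200
  1009/270 5773/1440 28529/7200 2123/540

Answer: 3373/1080 27803/7200 3987/800 385/72
21743/7200 11257/3000 901/200 3967/800
4819/1440 5537/1500 3121/750 29639/7200
1009/270 5773/1440 28529/7200 2123/540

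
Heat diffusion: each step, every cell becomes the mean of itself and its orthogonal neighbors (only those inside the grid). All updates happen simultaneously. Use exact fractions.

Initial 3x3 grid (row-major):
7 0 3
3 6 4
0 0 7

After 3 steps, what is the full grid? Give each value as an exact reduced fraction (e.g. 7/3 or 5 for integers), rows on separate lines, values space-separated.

After step 1:
  10/3 4 7/3
  4 13/5 5
  1 13/4 11/3
After step 2:
  34/9 46/15 34/9
  41/15 377/100 17/5
  11/4 631/240 143/36
After step 3:
  431/135 12953/3600 461/135
  733/225 18719/6000 373/100
  649/240 47237/14400 7201/2160

Answer: 431/135 12953/3600 461/135
733/225 18719/6000 373/100
649/240 47237/14400 7201/2160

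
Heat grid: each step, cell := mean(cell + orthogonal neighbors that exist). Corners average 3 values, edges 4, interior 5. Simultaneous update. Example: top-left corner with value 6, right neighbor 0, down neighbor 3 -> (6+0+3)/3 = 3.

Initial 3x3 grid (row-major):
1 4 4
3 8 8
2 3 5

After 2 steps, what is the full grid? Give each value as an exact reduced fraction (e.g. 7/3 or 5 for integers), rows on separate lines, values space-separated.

Answer: 125/36 349/80 95/18
421/120 237/50 1327/240
32/9 177/40 193/36

Derivation:
After step 1:
  8/3 17/4 16/3
  7/2 26/5 25/4
  8/3 9/2 16/3
After step 2:
  125/36 349/80 95/18
  421/120 237/50 1327/240
  32/9 177/40 193/36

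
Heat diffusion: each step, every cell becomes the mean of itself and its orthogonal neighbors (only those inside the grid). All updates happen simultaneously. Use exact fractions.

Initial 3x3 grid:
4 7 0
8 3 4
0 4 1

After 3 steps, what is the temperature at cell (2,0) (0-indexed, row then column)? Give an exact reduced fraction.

Step 1: cell (2,0) = 4
Step 2: cell (2,0) = 13/4
Step 3: cell (2,0) = 2789/720
Full grid after step 3:
  10097/2160 9329/2400 4031/1080
  57199/14400 7921/2000 10931/3600
  2789/720 3727/1200 187/60

Answer: 2789/720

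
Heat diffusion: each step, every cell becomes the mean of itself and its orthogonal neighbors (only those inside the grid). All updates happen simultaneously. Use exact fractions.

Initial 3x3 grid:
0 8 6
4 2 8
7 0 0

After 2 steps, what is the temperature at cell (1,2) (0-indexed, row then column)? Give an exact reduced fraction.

Answer: 23/5

Derivation:
Step 1: cell (1,2) = 4
Step 2: cell (1,2) = 23/5
Full grid after step 2:
  15/4 74/15 46/9
  919/240 179/50 23/5
  55/18 779/240 107/36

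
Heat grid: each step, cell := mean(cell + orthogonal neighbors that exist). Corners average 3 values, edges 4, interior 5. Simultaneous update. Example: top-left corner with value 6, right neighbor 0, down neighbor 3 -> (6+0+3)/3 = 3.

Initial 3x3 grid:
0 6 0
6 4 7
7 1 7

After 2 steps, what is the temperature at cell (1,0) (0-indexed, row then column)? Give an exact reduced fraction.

Step 1: cell (1,0) = 17/4
Step 2: cell (1,0) = 1063/240
Full grid after step 2:
  43/12 469/120 34/9
  1063/240 104/25 559/120
  41/9 1153/240 19/4

Answer: 1063/240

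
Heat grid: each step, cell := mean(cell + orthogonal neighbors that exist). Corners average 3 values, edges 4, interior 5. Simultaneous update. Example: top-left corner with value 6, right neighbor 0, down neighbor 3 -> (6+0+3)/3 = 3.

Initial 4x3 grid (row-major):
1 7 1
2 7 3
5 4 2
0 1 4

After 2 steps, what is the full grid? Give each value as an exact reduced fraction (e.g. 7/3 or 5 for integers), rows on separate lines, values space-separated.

After step 1:
  10/3 4 11/3
  15/4 23/5 13/4
  11/4 19/5 13/4
  2 9/4 7/3
After step 2:
  133/36 39/10 131/36
  433/120 97/25 443/120
  123/40 333/100 379/120
  7/3 623/240 47/18

Answer: 133/36 39/10 131/36
433/120 97/25 443/120
123/40 333/100 379/120
7/3 623/240 47/18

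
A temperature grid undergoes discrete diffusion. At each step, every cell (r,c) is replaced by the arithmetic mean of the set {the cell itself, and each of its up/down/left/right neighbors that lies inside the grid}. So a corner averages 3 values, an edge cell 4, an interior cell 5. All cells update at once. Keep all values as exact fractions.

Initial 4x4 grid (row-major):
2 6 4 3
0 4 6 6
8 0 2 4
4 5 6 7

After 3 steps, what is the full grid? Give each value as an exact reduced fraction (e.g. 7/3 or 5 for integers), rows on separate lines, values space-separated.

Answer: 7297/2160 27349/7200 30197/7200 9749/2160
12827/3600 21763/6000 25391/6000 16201/3600
13223/3600 24127/6000 25339/6000 16829/3600
9133/2160 30001/7200 33313/7200 10321/2160

Derivation:
After step 1:
  8/3 4 19/4 13/3
  7/2 16/5 22/5 19/4
  3 19/5 18/5 19/4
  17/3 15/4 5 17/3
After step 2:
  61/18 877/240 1049/240 83/18
  371/120 189/50 207/50 547/120
  479/120 347/100 431/100 563/120
  149/36 1093/240 1081/240 185/36
After step 3:
  7297/2160 27349/7200 30197/7200 9749/2160
  12827/3600 21763/6000 25391/6000 16201/3600
  13223/3600 24127/6000 25339/6000 16829/3600
  9133/2160 30001/7200 33313/7200 10321/2160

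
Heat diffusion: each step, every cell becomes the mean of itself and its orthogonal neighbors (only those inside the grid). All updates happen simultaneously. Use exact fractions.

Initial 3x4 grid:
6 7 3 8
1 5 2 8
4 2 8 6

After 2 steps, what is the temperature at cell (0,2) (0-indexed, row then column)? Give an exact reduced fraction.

Answer: 1307/240

Derivation:
Step 1: cell (0,2) = 5
Step 2: cell (0,2) = 1307/240
Full grid after step 2:
  167/36 1099/240 1307/240 52/9
  18/5 113/25 241/50 373/60
  133/36 899/240 1307/240 107/18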